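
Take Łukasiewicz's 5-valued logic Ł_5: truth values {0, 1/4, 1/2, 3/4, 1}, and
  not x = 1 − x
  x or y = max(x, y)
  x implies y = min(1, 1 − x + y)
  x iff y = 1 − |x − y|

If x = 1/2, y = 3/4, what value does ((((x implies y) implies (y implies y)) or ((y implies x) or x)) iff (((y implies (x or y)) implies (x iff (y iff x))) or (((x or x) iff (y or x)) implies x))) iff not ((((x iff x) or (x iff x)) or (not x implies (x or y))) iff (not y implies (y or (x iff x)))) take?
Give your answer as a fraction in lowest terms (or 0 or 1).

1/4

x implies y = 1/2 implies 3/4 = 1
y implies y = 3/4 implies 3/4 = 1
(x implies y) implies (y implies y) = 1 implies 1 = 1
y implies x = 3/4 implies 1/2 = 3/4
(y implies x) or x = 3/4 or 1/2 = 3/4
((x implies y) implies (y implies y)) or ((y implies x) or x) = 1 or 3/4 = 1
x or y = 1/2 or 3/4 = 3/4
y implies (x or y) = 3/4 implies 3/4 = 1
y iff x = 3/4 iff 1/2 = 3/4
x iff (y iff x) = 1/2 iff 3/4 = 3/4
(y implies (x or y)) implies (x iff (y iff x)) = 1 implies 3/4 = 3/4
x or x = 1/2 or 1/2 = 1/2
y or x = 3/4 or 1/2 = 3/4
(x or x) iff (y or x) = 1/2 iff 3/4 = 3/4
((x or x) iff (y or x)) implies x = 3/4 implies 1/2 = 3/4
((y implies (x or y)) implies (x iff (y iff x))) or (((x or x) iff (y or x)) implies x) = 3/4 or 3/4 = 3/4
(((x implies y) implies (y implies y)) or ((y implies x) or x)) iff (((y implies (x or y)) implies (x iff (y iff x))) or (((x or x) iff (y or x)) implies x)) = 1 iff 3/4 = 3/4
x iff x = 1/2 iff 1/2 = 1
x iff x = 1/2 iff 1/2 = 1
(x iff x) or (x iff x) = 1 or 1 = 1
not x = not 1/2 = 1/2
x or y = 1/2 or 3/4 = 3/4
not x implies (x or y) = 1/2 implies 3/4 = 1
((x iff x) or (x iff x)) or (not x implies (x or y)) = 1 or 1 = 1
not y = not 3/4 = 1/4
x iff x = 1/2 iff 1/2 = 1
y or (x iff x) = 3/4 or 1 = 1
not y implies (y or (x iff x)) = 1/4 implies 1 = 1
(((x iff x) or (x iff x)) or (not x implies (x or y))) iff (not y implies (y or (x iff x))) = 1 iff 1 = 1
not ((((x iff x) or (x iff x)) or (not x implies (x or y))) iff (not y implies (y or (x iff x)))) = not 1 = 0
((((x implies y) implies (y implies y)) or ((y implies x) or x)) iff (((y implies (x or y)) implies (x iff (y iff x))) or (((x or x) iff (y or x)) implies x))) iff not ((((x iff x) or (x iff x)) or (not x implies (x or y))) iff (not y implies (y or (x iff x)))) = 3/4 iff 0 = 1/4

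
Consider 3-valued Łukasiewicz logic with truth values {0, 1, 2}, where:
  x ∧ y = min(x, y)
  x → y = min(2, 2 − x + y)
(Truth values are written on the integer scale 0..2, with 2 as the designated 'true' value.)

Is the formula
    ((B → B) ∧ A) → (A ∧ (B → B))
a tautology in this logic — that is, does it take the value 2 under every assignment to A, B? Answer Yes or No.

A = 0, B = 0 ↦ 2
A = 0, B = 1 ↦ 2
A = 0, B = 2 ↦ 2
A = 1, B = 0 ↦ 2
A = 1, B = 1 ↦ 2
A = 1, B = 2 ↦ 2
A = 2, B = 0 ↦ 2
A = 2, B = 1 ↦ 2
A = 2, B = 2 ↦ 2
Every assignment gives a value ≥ 2.

Yes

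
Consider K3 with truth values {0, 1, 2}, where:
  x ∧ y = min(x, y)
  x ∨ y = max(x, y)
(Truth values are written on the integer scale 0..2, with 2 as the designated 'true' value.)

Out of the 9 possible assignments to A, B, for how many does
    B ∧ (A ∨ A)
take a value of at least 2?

1

A = 0, B = 0 ↦ 0  <
A = 0, B = 1 ↦ 0  <
A = 0, B = 2 ↦ 0  <
A = 1, B = 0 ↦ 0  <
A = 1, B = 1 ↦ 1  <
A = 1, B = 2 ↦ 1  <
A = 2, B = 0 ↦ 0  <
A = 2, B = 1 ↦ 1  <
A = 2, B = 2 ↦ 2  ≥
So 1 of the 9 assignments meets the threshold.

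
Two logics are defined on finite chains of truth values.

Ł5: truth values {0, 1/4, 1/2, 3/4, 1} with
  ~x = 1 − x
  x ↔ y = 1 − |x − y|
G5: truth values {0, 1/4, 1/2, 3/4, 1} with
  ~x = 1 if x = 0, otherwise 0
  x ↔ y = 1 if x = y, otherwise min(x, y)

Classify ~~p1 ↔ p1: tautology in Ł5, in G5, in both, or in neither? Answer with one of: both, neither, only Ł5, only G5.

only Ł5

In Ł5: every assignment gives 1 — tautology.
In G5: at p1 = 1/4 the value is 1/4 — not a tautology.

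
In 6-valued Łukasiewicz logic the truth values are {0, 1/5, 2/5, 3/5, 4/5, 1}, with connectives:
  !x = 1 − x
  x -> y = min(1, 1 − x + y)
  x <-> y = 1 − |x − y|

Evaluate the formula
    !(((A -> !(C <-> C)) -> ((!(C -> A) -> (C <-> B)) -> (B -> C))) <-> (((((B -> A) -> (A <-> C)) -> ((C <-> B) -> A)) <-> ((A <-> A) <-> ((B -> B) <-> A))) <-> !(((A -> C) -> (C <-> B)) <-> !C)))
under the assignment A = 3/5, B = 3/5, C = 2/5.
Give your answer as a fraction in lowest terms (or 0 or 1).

1/5

C <-> C = 2/5 <-> 2/5 = 1
!(C <-> C) = !1 = 0
A -> !(C <-> C) = 3/5 -> 0 = 2/5
C -> A = 2/5 -> 3/5 = 1
!(C -> A) = !1 = 0
C <-> B = 2/5 <-> 3/5 = 4/5
!(C -> A) -> (C <-> B) = 0 -> 4/5 = 1
B -> C = 3/5 -> 2/5 = 4/5
(!(C -> A) -> (C <-> B)) -> (B -> C) = 1 -> 4/5 = 4/5
(A -> !(C <-> C)) -> ((!(C -> A) -> (C <-> B)) -> (B -> C)) = 2/5 -> 4/5 = 1
B -> A = 3/5 -> 3/5 = 1
A <-> C = 3/5 <-> 2/5 = 4/5
(B -> A) -> (A <-> C) = 1 -> 4/5 = 4/5
C <-> B = 2/5 <-> 3/5 = 4/5
(C <-> B) -> A = 4/5 -> 3/5 = 4/5
((B -> A) -> (A <-> C)) -> ((C <-> B) -> A) = 4/5 -> 4/5 = 1
A <-> A = 3/5 <-> 3/5 = 1
B -> B = 3/5 -> 3/5 = 1
(B -> B) <-> A = 1 <-> 3/5 = 3/5
(A <-> A) <-> ((B -> B) <-> A) = 1 <-> 3/5 = 3/5
(((B -> A) -> (A <-> C)) -> ((C <-> B) -> A)) <-> ((A <-> A) <-> ((B -> B) <-> A)) = 1 <-> 3/5 = 3/5
A -> C = 3/5 -> 2/5 = 4/5
C <-> B = 2/5 <-> 3/5 = 4/5
(A -> C) -> (C <-> B) = 4/5 -> 4/5 = 1
!C = !2/5 = 3/5
((A -> C) -> (C <-> B)) <-> !C = 1 <-> 3/5 = 3/5
!(((A -> C) -> (C <-> B)) <-> !C) = !3/5 = 2/5
((((B -> A) -> (A <-> C)) -> ((C <-> B) -> A)) <-> ((A <-> A) <-> ((B -> B) <-> A))) <-> !(((A -> C) -> (C <-> B)) <-> !C) = 3/5 <-> 2/5 = 4/5
((A -> !(C <-> C)) -> ((!(C -> A) -> (C <-> B)) -> (B -> C))) <-> (((((B -> A) -> (A <-> C)) -> ((C <-> B) -> A)) <-> ((A <-> A) <-> ((B -> B) <-> A))) <-> !(((A -> C) -> (C <-> B)) <-> !C)) = 1 <-> 4/5 = 4/5
!(((A -> !(C <-> C)) -> ((!(C -> A) -> (C <-> B)) -> (B -> C))) <-> (((((B -> A) -> (A <-> C)) -> ((C <-> B) -> A)) <-> ((A <-> A) <-> ((B -> B) <-> A))) <-> !(((A -> C) -> (C <-> B)) <-> !C))) = !4/5 = 1/5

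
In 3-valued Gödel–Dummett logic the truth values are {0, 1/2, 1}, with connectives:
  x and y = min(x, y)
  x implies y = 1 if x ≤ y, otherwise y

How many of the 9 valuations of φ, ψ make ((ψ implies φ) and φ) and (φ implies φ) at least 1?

φ = 0, ψ = 0 ↦ 0  <
φ = 0, ψ = 1/2 ↦ 0  <
φ = 0, ψ = 1 ↦ 0  <
φ = 1/2, ψ = 0 ↦ 1/2  <
φ = 1/2, ψ = 1/2 ↦ 1/2  <
φ = 1/2, ψ = 1 ↦ 1/2  <
φ = 1, ψ = 0 ↦ 1  ≥
φ = 1, ψ = 1/2 ↦ 1  ≥
φ = 1, ψ = 1 ↦ 1  ≥
So 3 of the 9 assignments meet the threshold.

3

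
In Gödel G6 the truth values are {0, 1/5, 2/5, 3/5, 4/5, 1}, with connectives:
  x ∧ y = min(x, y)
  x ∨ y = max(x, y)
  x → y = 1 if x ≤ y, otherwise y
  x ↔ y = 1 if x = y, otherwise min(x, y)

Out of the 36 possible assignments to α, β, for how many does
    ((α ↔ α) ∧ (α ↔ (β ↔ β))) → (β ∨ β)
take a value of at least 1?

value 1: 21 assignments (counts)
value 4/5: 1 assignment
value 3/5: 2 assignments
value 2/5: 3 assignments
value 1/5: 4 assignments
value 0: 5 assignments
So 21 of the 36 assignments meet the threshold.

21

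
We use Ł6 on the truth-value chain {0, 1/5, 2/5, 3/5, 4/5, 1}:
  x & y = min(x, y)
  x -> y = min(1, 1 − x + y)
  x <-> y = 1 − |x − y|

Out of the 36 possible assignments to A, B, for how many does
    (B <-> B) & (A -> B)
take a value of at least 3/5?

value 1: 21 assignments (counts)
value 4/5: 5 assignments (counts)
value 3/5: 4 assignments (counts)
value 2/5: 3 assignments
value 1/5: 2 assignments
value 0: 1 assignment
So 30 of the 36 assignments meet the threshold.

30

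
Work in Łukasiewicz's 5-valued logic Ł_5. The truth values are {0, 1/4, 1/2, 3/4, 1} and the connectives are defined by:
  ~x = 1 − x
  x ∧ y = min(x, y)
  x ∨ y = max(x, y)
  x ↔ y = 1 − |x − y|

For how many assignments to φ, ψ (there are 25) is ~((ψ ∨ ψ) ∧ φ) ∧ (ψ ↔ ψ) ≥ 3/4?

16

value 1: 9 assignments (counts)
value 3/4: 7 assignments (counts)
value 1/2: 5 assignments
value 1/4: 3 assignments
value 0: 1 assignment
So 16 of the 25 assignments meet the threshold.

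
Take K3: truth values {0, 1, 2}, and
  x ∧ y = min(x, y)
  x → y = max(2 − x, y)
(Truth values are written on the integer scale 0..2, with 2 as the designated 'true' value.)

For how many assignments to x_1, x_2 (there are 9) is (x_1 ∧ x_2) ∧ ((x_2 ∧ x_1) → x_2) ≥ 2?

x_1 = 0, x_2 = 0 ↦ 0  <
x_1 = 0, x_2 = 1 ↦ 0  <
x_1 = 0, x_2 = 2 ↦ 0  <
x_1 = 1, x_2 = 0 ↦ 0  <
x_1 = 1, x_2 = 1 ↦ 1  <
x_1 = 1, x_2 = 2 ↦ 1  <
x_1 = 2, x_2 = 0 ↦ 0  <
x_1 = 2, x_2 = 1 ↦ 1  <
x_1 = 2, x_2 = 2 ↦ 2  ≥
So 1 of the 9 assignments meets the threshold.

1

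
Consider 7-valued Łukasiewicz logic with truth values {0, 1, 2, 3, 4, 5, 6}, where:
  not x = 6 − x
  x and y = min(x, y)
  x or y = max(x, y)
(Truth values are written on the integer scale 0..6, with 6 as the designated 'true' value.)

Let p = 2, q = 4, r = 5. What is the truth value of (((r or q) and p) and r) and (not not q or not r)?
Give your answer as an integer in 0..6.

2

r or q = 5 or 4 = 5
(r or q) and p = 5 and 2 = 2
((r or q) and p) and r = 2 and 5 = 2
not q = not 4 = 2
not not q = not 2 = 4
not r = not 5 = 1
not not q or not r = 4 or 1 = 4
(((r or q) and p) and r) and (not not q or not r) = 2 and 4 = 2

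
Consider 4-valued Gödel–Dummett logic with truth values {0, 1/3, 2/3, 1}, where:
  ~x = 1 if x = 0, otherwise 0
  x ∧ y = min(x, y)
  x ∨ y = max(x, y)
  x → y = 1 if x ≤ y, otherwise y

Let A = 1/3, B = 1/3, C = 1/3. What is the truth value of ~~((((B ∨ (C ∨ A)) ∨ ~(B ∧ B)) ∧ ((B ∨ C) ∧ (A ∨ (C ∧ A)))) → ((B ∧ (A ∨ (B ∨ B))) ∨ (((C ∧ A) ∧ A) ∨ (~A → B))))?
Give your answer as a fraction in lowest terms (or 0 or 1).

C ∨ A = 1/3 ∨ 1/3 = 1/3
B ∨ (C ∨ A) = 1/3 ∨ 1/3 = 1/3
B ∧ B = 1/3 ∧ 1/3 = 1/3
~(B ∧ B) = ~1/3 = 0
(B ∨ (C ∨ A)) ∨ ~(B ∧ B) = 1/3 ∨ 0 = 1/3
B ∨ C = 1/3 ∨ 1/3 = 1/3
C ∧ A = 1/3 ∧ 1/3 = 1/3
A ∨ (C ∧ A) = 1/3 ∨ 1/3 = 1/3
(B ∨ C) ∧ (A ∨ (C ∧ A)) = 1/3 ∧ 1/3 = 1/3
((B ∨ (C ∨ A)) ∨ ~(B ∧ B)) ∧ ((B ∨ C) ∧ (A ∨ (C ∧ A))) = 1/3 ∧ 1/3 = 1/3
B ∨ B = 1/3 ∨ 1/3 = 1/3
A ∨ (B ∨ B) = 1/3 ∨ 1/3 = 1/3
B ∧ (A ∨ (B ∨ B)) = 1/3 ∧ 1/3 = 1/3
C ∧ A = 1/3 ∧ 1/3 = 1/3
(C ∧ A) ∧ A = 1/3 ∧ 1/3 = 1/3
~A = ~1/3 = 0
~A → B = 0 → 1/3 = 1
((C ∧ A) ∧ A) ∨ (~A → B) = 1/3 ∨ 1 = 1
(B ∧ (A ∨ (B ∨ B))) ∨ (((C ∧ A) ∧ A) ∨ (~A → B)) = 1/3 ∨ 1 = 1
(((B ∨ (C ∨ A)) ∨ ~(B ∧ B)) ∧ ((B ∨ C) ∧ (A ∨ (C ∧ A)))) → ((B ∧ (A ∨ (B ∨ B))) ∨ (((C ∧ A) ∧ A) ∨ (~A → B))) = 1/3 → 1 = 1
~((((B ∨ (C ∨ A)) ∨ ~(B ∧ B)) ∧ ((B ∨ C) ∧ (A ∨ (C ∧ A)))) → ((B ∧ (A ∨ (B ∨ B))) ∨ (((C ∧ A) ∧ A) ∨ (~A → B)))) = ~1 = 0
~~((((B ∨ (C ∨ A)) ∨ ~(B ∧ B)) ∧ ((B ∨ C) ∧ (A ∨ (C ∧ A)))) → ((B ∧ (A ∨ (B ∨ B))) ∨ (((C ∧ A) ∧ A) ∨ (~A → B)))) = ~0 = 1

1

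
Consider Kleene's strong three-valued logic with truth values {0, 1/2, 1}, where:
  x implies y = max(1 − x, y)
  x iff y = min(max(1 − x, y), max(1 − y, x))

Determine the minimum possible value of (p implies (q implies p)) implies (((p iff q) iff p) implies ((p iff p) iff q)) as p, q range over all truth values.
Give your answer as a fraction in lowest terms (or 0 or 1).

Take p = 0, q = 1/2:
q implies p = 1/2 implies 0 = 1/2
p implies (q implies p) = 0 implies 1/2 = 1
p iff q = 0 iff 1/2 = 1/2
(p iff q) iff p = 1/2 iff 0 = 1/2
p iff p = 0 iff 0 = 1
(p iff p) iff q = 1 iff 1/2 = 1/2
((p iff q) iff p) implies ((p iff p) iff q) = 1/2 implies 1/2 = 1/2
(p implies (q implies p)) implies (((p iff q) iff p) implies ((p iff p) iff q)) = 1 implies 1/2 = 1/2
No assignment yields a value below 1/2, so this is the minimum.

1/2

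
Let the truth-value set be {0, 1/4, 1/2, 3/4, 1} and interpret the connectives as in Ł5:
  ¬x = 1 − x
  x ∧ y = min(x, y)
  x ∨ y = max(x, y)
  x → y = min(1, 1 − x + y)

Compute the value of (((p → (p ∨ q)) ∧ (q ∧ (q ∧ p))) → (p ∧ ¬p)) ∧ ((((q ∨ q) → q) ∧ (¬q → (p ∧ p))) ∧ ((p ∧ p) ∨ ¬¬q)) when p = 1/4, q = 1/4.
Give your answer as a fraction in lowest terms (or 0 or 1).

p ∨ q = 1/4 ∨ 1/4 = 1/4
p → (p ∨ q) = 1/4 → 1/4 = 1
q ∧ p = 1/4 ∧ 1/4 = 1/4
q ∧ (q ∧ p) = 1/4 ∧ 1/4 = 1/4
(p → (p ∨ q)) ∧ (q ∧ (q ∧ p)) = 1 ∧ 1/4 = 1/4
¬p = ¬1/4 = 3/4
p ∧ ¬p = 1/4 ∧ 3/4 = 1/4
((p → (p ∨ q)) ∧ (q ∧ (q ∧ p))) → (p ∧ ¬p) = 1/4 → 1/4 = 1
q ∨ q = 1/4 ∨ 1/4 = 1/4
(q ∨ q) → q = 1/4 → 1/4 = 1
¬q = ¬1/4 = 3/4
p ∧ p = 1/4 ∧ 1/4 = 1/4
¬q → (p ∧ p) = 3/4 → 1/4 = 1/2
((q ∨ q) → q) ∧ (¬q → (p ∧ p)) = 1 ∧ 1/2 = 1/2
p ∧ p = 1/4 ∧ 1/4 = 1/4
¬q = ¬1/4 = 3/4
¬¬q = ¬3/4 = 1/4
(p ∧ p) ∨ ¬¬q = 1/4 ∨ 1/4 = 1/4
(((q ∨ q) → q) ∧ (¬q → (p ∧ p))) ∧ ((p ∧ p) ∨ ¬¬q) = 1/2 ∧ 1/4 = 1/4
(((p → (p ∨ q)) ∧ (q ∧ (q ∧ p))) → (p ∧ ¬p)) ∧ ((((q ∨ q) → q) ∧ (¬q → (p ∧ p))) ∧ ((p ∧ p) ∨ ¬¬q)) = 1 ∧ 1/4 = 1/4

1/4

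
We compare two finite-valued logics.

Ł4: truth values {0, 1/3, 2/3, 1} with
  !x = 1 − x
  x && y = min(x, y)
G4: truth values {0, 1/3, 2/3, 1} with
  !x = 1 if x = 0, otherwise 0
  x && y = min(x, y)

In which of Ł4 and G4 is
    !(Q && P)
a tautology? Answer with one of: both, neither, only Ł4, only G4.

In Ł4: at P = 1/3, Q = 1/3 the value is 2/3 — not a tautology.
In G4: at P = 1/3, Q = 1/3 the value is 0 — not a tautology.

neither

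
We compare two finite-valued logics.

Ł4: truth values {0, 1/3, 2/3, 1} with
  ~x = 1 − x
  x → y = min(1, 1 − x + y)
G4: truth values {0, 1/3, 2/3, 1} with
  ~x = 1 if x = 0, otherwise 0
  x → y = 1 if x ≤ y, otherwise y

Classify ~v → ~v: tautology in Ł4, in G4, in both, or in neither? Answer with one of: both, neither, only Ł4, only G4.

In Ł4: every assignment gives 1 — tautology.
In G4: every assignment gives 1 — tautology.

both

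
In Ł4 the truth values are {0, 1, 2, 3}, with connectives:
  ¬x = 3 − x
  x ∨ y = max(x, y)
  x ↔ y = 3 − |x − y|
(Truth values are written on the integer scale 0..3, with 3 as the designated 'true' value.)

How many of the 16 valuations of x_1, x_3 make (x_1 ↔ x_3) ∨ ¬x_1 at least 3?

x_1 = 0, x_3 = 0 ↦ 3  ≥
x_1 = 0, x_3 = 1 ↦ 3  ≥
x_1 = 0, x_3 = 2 ↦ 3  ≥
x_1 = 0, x_3 = 3 ↦ 3  ≥
x_1 = 1, x_3 = 0 ↦ 2  <
x_1 = 1, x_3 = 1 ↦ 3  ≥
x_1 = 1, x_3 = 2 ↦ 2  <
x_1 = 1, x_3 = 3 ↦ 2  <
x_1 = 2, x_3 = 0 ↦ 1  <
x_1 = 2, x_3 = 1 ↦ 2  <
x_1 = 2, x_3 = 2 ↦ 3  ≥
x_1 = 2, x_3 = 3 ↦ 2  <
x_1 = 3, x_3 = 0 ↦ 0  <
x_1 = 3, x_3 = 1 ↦ 1  <
x_1 = 3, x_3 = 2 ↦ 2  <
x_1 = 3, x_3 = 3 ↦ 3  ≥
So 7 of the 16 assignments meet the threshold.

7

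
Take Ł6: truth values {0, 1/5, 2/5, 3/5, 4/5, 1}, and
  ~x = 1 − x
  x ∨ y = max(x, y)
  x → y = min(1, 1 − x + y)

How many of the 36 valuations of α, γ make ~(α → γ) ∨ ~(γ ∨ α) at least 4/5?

value 1: 2 assignments (counts)
value 4/5: 5 assignments (counts)
value 3/5: 8 assignments
value 2/5: 8 assignments
value 1/5: 7 assignments
value 0: 6 assignments
So 7 of the 36 assignments meet the threshold.

7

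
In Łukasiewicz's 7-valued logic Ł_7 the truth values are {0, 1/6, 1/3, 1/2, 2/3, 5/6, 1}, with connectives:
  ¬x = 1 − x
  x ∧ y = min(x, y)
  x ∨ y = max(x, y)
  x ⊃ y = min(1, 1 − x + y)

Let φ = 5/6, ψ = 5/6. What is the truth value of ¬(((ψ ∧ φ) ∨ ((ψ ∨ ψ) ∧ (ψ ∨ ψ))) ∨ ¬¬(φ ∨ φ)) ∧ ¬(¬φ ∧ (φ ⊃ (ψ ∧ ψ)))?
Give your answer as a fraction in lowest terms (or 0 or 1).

ψ ∧ φ = 5/6 ∧ 5/6 = 5/6
ψ ∨ ψ = 5/6 ∨ 5/6 = 5/6
ψ ∨ ψ = 5/6 ∨ 5/6 = 5/6
(ψ ∨ ψ) ∧ (ψ ∨ ψ) = 5/6 ∧ 5/6 = 5/6
(ψ ∧ φ) ∨ ((ψ ∨ ψ) ∧ (ψ ∨ ψ)) = 5/6 ∨ 5/6 = 5/6
φ ∨ φ = 5/6 ∨ 5/6 = 5/6
¬(φ ∨ φ) = ¬5/6 = 1/6
¬¬(φ ∨ φ) = ¬1/6 = 5/6
((ψ ∧ φ) ∨ ((ψ ∨ ψ) ∧ (ψ ∨ ψ))) ∨ ¬¬(φ ∨ φ) = 5/6 ∨ 5/6 = 5/6
¬(((ψ ∧ φ) ∨ ((ψ ∨ ψ) ∧ (ψ ∨ ψ))) ∨ ¬¬(φ ∨ φ)) = ¬5/6 = 1/6
¬φ = ¬5/6 = 1/6
ψ ∧ ψ = 5/6 ∧ 5/6 = 5/6
φ ⊃ (ψ ∧ ψ) = 5/6 ⊃ 5/6 = 1
¬φ ∧ (φ ⊃ (ψ ∧ ψ)) = 1/6 ∧ 1 = 1/6
¬(¬φ ∧ (φ ⊃ (ψ ∧ ψ))) = ¬1/6 = 5/6
¬(((ψ ∧ φ) ∨ ((ψ ∨ ψ) ∧ (ψ ∨ ψ))) ∨ ¬¬(φ ∨ φ)) ∧ ¬(¬φ ∧ (φ ⊃ (ψ ∧ ψ))) = 1/6 ∧ 5/6 = 1/6

1/6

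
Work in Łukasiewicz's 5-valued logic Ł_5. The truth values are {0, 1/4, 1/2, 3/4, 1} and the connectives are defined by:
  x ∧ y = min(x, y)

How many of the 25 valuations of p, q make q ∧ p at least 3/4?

4

value 1: 1 assignment (counts)
value 3/4: 3 assignments (counts)
value 1/2: 5 assignments
value 1/4: 7 assignments
value 0: 9 assignments
So 4 of the 25 assignments meet the threshold.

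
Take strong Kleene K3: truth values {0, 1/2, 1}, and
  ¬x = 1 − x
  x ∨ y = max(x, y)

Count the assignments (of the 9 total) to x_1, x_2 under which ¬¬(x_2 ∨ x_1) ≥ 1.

5

x_1 = 0, x_2 = 0 ↦ 0  <
x_1 = 0, x_2 = 1/2 ↦ 1/2  <
x_1 = 0, x_2 = 1 ↦ 1  ≥
x_1 = 1/2, x_2 = 0 ↦ 1/2  <
x_1 = 1/2, x_2 = 1/2 ↦ 1/2  <
x_1 = 1/2, x_2 = 1 ↦ 1  ≥
x_1 = 1, x_2 = 0 ↦ 1  ≥
x_1 = 1, x_2 = 1/2 ↦ 1  ≥
x_1 = 1, x_2 = 1 ↦ 1  ≥
So 5 of the 9 assignments meet the threshold.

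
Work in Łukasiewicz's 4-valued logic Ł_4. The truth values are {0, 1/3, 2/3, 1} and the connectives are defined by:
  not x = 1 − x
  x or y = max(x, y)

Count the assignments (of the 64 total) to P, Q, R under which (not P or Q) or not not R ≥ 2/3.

56

value 1: 37 assignments (counts)
value 2/3: 19 assignments (counts)
value 1/3: 7 assignments
value 0: 1 assignment
So 56 of the 64 assignments meet the threshold.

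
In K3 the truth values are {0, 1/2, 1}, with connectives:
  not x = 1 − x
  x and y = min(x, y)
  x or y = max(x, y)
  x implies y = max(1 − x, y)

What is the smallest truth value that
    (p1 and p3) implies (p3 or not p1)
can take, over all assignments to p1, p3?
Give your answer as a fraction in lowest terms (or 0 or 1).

Take p1 = 1/2, p3 = 1/2:
p1 and p3 = 1/2 and 1/2 = 1/2
not p1 = not 1/2 = 1/2
p3 or not p1 = 1/2 or 1/2 = 1/2
(p1 and p3) implies (p3 or not p1) = 1/2 implies 1/2 = 1/2
No assignment yields a value below 1/2, so this is the minimum.

1/2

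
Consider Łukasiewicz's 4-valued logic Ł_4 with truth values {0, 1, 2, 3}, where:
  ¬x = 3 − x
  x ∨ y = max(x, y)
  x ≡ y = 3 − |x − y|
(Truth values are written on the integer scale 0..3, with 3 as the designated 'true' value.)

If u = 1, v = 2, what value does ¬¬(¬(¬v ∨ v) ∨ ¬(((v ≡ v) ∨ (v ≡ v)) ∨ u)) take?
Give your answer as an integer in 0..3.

¬v = ¬2 = 1
¬v ∨ v = 1 ∨ 2 = 2
¬(¬v ∨ v) = ¬2 = 1
v ≡ v = 2 ≡ 2 = 3
v ≡ v = 2 ≡ 2 = 3
(v ≡ v) ∨ (v ≡ v) = 3 ∨ 3 = 3
((v ≡ v) ∨ (v ≡ v)) ∨ u = 3 ∨ 1 = 3
¬(((v ≡ v) ∨ (v ≡ v)) ∨ u) = ¬3 = 0
¬(¬v ∨ v) ∨ ¬(((v ≡ v) ∨ (v ≡ v)) ∨ u) = 1 ∨ 0 = 1
¬(¬(¬v ∨ v) ∨ ¬(((v ≡ v) ∨ (v ≡ v)) ∨ u)) = ¬1 = 2
¬¬(¬(¬v ∨ v) ∨ ¬(((v ≡ v) ∨ (v ≡ v)) ∨ u)) = ¬2 = 1

1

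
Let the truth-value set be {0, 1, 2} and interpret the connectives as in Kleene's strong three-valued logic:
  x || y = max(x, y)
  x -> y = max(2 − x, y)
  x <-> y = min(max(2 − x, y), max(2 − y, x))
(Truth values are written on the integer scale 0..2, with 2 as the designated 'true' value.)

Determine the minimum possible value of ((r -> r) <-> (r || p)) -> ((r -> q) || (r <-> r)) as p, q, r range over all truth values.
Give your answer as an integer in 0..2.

Take p = 0, q = 0, r = 1:
r -> r = 1 -> 1 = 1
r || p = 1 || 0 = 1
(r -> r) <-> (r || p) = 1 <-> 1 = 1
r -> q = 1 -> 0 = 1
r <-> r = 1 <-> 1 = 1
(r -> q) || (r <-> r) = 1 || 1 = 1
((r -> r) <-> (r || p)) -> ((r -> q) || (r <-> r)) = 1 -> 1 = 1
No assignment yields a value below 1, so this is the minimum.

1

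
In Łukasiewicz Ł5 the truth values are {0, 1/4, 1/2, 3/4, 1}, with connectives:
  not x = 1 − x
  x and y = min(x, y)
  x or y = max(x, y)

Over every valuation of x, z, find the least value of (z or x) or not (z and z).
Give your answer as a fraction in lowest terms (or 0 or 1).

1/2

Take x = 0, z = 1/2:
z or x = 1/2 or 0 = 1/2
z and z = 1/2 and 1/2 = 1/2
not (z and z) = not 1/2 = 1/2
(z or x) or not (z and z) = 1/2 or 1/2 = 1/2
No assignment yields a value below 1/2, so this is the minimum.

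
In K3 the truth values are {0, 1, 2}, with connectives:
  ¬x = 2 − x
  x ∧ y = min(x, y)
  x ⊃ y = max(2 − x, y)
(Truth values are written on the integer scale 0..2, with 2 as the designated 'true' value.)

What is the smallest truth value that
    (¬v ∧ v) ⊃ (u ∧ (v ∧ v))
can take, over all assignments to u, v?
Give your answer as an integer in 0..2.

Take u = 0, v = 1:
¬v = ¬1 = 1
¬v ∧ v = 1 ∧ 1 = 1
v ∧ v = 1 ∧ 1 = 1
u ∧ (v ∧ v) = 0 ∧ 1 = 0
(¬v ∧ v) ⊃ (u ∧ (v ∧ v)) = 1 ⊃ 0 = 1
No assignment yields a value below 1, so this is the minimum.

1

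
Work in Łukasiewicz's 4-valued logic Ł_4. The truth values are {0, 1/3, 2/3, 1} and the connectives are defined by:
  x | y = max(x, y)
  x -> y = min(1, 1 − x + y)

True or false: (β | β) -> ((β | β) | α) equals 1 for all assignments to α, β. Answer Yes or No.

Yes

α = 0, β = 0 ↦ 1
α = 0, β = 1/3 ↦ 1
α = 0, β = 2/3 ↦ 1
α = 0, β = 1 ↦ 1
α = 1/3, β = 0 ↦ 1
α = 1/3, β = 1/3 ↦ 1
α = 1/3, β = 2/3 ↦ 1
α = 1/3, β = 1 ↦ 1
α = 2/3, β = 0 ↦ 1
α = 2/3, β = 1/3 ↦ 1
α = 2/3, β = 2/3 ↦ 1
α = 2/3, β = 1 ↦ 1
α = 1, β = 0 ↦ 1
α = 1, β = 1/3 ↦ 1
α = 1, β = 2/3 ↦ 1
α = 1, β = 1 ↦ 1
Every assignment gives a value ≥ 1.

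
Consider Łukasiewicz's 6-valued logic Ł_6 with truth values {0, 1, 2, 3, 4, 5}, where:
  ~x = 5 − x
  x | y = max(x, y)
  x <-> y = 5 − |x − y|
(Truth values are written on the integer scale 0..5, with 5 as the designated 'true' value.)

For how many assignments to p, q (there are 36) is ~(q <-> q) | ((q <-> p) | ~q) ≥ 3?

value 5: 11 assignments (counts)
value 4: 12 assignments (counts)
value 3: 7 assignments (counts)
value 2: 3 assignments
value 1: 2 assignments
value 0: 1 assignment
So 30 of the 36 assignments meet the threshold.

30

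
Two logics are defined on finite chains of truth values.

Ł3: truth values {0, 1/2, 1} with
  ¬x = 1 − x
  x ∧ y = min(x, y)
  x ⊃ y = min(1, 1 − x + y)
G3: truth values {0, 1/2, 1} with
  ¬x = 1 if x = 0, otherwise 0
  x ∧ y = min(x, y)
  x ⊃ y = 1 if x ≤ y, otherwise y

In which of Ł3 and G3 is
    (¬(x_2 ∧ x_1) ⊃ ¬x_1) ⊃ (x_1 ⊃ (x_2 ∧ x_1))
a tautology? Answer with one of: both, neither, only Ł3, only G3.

only Ł3

In Ł3: every assignment gives 1 — tautology.
In G3: at x_1 = 1, x_2 = 1/2 the value is 1/2 — not a tautology.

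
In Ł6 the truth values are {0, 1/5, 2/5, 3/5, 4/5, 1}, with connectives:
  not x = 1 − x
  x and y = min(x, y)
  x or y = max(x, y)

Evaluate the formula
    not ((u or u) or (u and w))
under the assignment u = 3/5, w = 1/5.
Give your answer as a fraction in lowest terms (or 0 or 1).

2/5

u or u = 3/5 or 3/5 = 3/5
u and w = 3/5 and 1/5 = 1/5
(u or u) or (u and w) = 3/5 or 1/5 = 3/5
not ((u or u) or (u and w)) = not 3/5 = 2/5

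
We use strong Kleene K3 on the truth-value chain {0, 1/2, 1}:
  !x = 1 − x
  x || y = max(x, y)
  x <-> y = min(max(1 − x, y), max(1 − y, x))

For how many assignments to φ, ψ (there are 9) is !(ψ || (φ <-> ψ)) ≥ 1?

φ = 0, ψ = 0 ↦ 0  <
φ = 0, ψ = 1/2 ↦ 1/2  <
φ = 0, ψ = 1 ↦ 0  <
φ = 1/2, ψ = 0 ↦ 1/2  <
φ = 1/2, ψ = 1/2 ↦ 1/2  <
φ = 1/2, ψ = 1 ↦ 0  <
φ = 1, ψ = 0 ↦ 1  ≥
φ = 1, ψ = 1/2 ↦ 1/2  <
φ = 1, ψ = 1 ↦ 0  <
So 1 of the 9 assignments meets the threshold.

1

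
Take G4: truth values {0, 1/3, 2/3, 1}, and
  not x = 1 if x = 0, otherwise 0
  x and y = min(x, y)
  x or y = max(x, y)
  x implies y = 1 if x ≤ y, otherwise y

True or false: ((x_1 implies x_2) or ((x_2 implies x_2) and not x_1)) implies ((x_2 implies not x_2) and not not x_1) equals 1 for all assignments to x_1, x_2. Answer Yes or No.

No

Counterexample: take x_1 = 0, x_2 = 0.
x_1 implies x_2 = 0 implies 0 = 1
x_2 implies x_2 = 0 implies 0 = 1
not x_1 = not 0 = 1
(x_2 implies x_2) and not x_1 = 1 and 1 = 1
(x_1 implies x_2) or ((x_2 implies x_2) and not x_1) = 1 or 1 = 1
not x_2 = not 0 = 1
x_2 implies not x_2 = 0 implies 1 = 1
not x_1 = not 0 = 1
not not x_1 = not 1 = 0
(x_2 implies not x_2) and not not x_1 = 1 and 0 = 0
((x_1 implies x_2) or ((x_2 implies x_2) and not x_1)) implies ((x_2 implies not x_2) and not not x_1) = 1 implies 0 = 0
This gives 0 ≠ 1.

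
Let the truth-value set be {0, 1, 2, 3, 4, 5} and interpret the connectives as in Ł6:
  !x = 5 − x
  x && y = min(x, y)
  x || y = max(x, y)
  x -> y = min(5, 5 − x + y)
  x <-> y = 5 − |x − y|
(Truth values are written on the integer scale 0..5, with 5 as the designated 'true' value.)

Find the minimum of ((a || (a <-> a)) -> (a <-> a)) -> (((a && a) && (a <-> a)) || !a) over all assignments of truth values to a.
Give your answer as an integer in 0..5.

Take a = 2:
a <-> a = 2 <-> 2 = 5
a || (a <-> a) = 2 || 5 = 5
a <-> a = 2 <-> 2 = 5
(a || (a <-> a)) -> (a <-> a) = 5 -> 5 = 5
a && a = 2 && 2 = 2
a <-> a = 2 <-> 2 = 5
(a && a) && (a <-> a) = 2 && 5 = 2
!a = !2 = 3
((a && a) && (a <-> a)) || !a = 2 || 3 = 3
((a || (a <-> a)) -> (a <-> a)) -> (((a && a) && (a <-> a)) || !a) = 5 -> 3 = 3
No assignment yields a value below 3, so this is the minimum.

3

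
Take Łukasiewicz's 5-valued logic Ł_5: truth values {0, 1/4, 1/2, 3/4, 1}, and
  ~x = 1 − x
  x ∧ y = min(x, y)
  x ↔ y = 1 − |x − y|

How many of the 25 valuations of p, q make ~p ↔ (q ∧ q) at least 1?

value 1: 5 assignments (counts)
value 3/4: 8 assignments
value 1/2: 6 assignments
value 1/4: 4 assignments
value 0: 2 assignments
So 5 of the 25 assignments meet the threshold.

5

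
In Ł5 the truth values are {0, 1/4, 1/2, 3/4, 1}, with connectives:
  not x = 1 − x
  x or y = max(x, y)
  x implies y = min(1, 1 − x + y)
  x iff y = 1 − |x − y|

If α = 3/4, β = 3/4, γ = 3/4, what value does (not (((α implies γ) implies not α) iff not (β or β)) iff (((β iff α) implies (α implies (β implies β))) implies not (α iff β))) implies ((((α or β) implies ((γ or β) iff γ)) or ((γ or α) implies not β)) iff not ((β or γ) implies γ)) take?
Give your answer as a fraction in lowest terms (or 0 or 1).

α implies γ = 3/4 implies 3/4 = 1
not α = not 3/4 = 1/4
(α implies γ) implies not α = 1 implies 1/4 = 1/4
β or β = 3/4 or 3/4 = 3/4
not (β or β) = not 3/4 = 1/4
((α implies γ) implies not α) iff not (β or β) = 1/4 iff 1/4 = 1
not (((α implies γ) implies not α) iff not (β or β)) = not 1 = 0
β iff α = 3/4 iff 3/4 = 1
β implies β = 3/4 implies 3/4 = 1
α implies (β implies β) = 3/4 implies 1 = 1
(β iff α) implies (α implies (β implies β)) = 1 implies 1 = 1
α iff β = 3/4 iff 3/4 = 1
not (α iff β) = not 1 = 0
((β iff α) implies (α implies (β implies β))) implies not (α iff β) = 1 implies 0 = 0
not (((α implies γ) implies not α) iff not (β or β)) iff (((β iff α) implies (α implies (β implies β))) implies not (α iff β)) = 0 iff 0 = 1
α or β = 3/4 or 3/4 = 3/4
γ or β = 3/4 or 3/4 = 3/4
(γ or β) iff γ = 3/4 iff 3/4 = 1
(α or β) implies ((γ or β) iff γ) = 3/4 implies 1 = 1
γ or α = 3/4 or 3/4 = 3/4
not β = not 3/4 = 1/4
(γ or α) implies not β = 3/4 implies 1/4 = 1/2
((α or β) implies ((γ or β) iff γ)) or ((γ or α) implies not β) = 1 or 1/2 = 1
β or γ = 3/4 or 3/4 = 3/4
(β or γ) implies γ = 3/4 implies 3/4 = 1
not ((β or γ) implies γ) = not 1 = 0
(((α or β) implies ((γ or β) iff γ)) or ((γ or α) implies not β)) iff not ((β or γ) implies γ) = 1 iff 0 = 0
(not (((α implies γ) implies not α) iff not (β or β)) iff (((β iff α) implies (α implies (β implies β))) implies not (α iff β))) implies ((((α or β) implies ((γ or β) iff γ)) or ((γ or α) implies not β)) iff not ((β or γ) implies γ)) = 1 implies 0 = 0

0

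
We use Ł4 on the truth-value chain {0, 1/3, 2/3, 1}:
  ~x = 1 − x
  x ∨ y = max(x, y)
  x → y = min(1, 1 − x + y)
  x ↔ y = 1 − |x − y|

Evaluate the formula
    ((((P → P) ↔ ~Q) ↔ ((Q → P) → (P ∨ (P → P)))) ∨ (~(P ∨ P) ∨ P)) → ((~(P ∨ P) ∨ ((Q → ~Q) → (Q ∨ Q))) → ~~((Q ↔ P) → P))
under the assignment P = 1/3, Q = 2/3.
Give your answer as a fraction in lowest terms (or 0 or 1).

1

P → P = 1/3 → 1/3 = 1
~Q = ~2/3 = 1/3
(P → P) ↔ ~Q = 1 ↔ 1/3 = 1/3
Q → P = 2/3 → 1/3 = 2/3
P → P = 1/3 → 1/3 = 1
P ∨ (P → P) = 1/3 ∨ 1 = 1
(Q → P) → (P ∨ (P → P)) = 2/3 → 1 = 1
((P → P) ↔ ~Q) ↔ ((Q → P) → (P ∨ (P → P))) = 1/3 ↔ 1 = 1/3
P ∨ P = 1/3 ∨ 1/3 = 1/3
~(P ∨ P) = ~1/3 = 2/3
~(P ∨ P) ∨ P = 2/3 ∨ 1/3 = 2/3
(((P → P) ↔ ~Q) ↔ ((Q → P) → (P ∨ (P → P)))) ∨ (~(P ∨ P) ∨ P) = 1/3 ∨ 2/3 = 2/3
P ∨ P = 1/3 ∨ 1/3 = 1/3
~(P ∨ P) = ~1/3 = 2/3
~Q = ~2/3 = 1/3
Q → ~Q = 2/3 → 1/3 = 2/3
Q ∨ Q = 2/3 ∨ 2/3 = 2/3
(Q → ~Q) → (Q ∨ Q) = 2/3 → 2/3 = 1
~(P ∨ P) ∨ ((Q → ~Q) → (Q ∨ Q)) = 2/3 ∨ 1 = 1
Q ↔ P = 2/3 ↔ 1/3 = 2/3
(Q ↔ P) → P = 2/3 → 1/3 = 2/3
~((Q ↔ P) → P) = ~2/3 = 1/3
~~((Q ↔ P) → P) = ~1/3 = 2/3
(~(P ∨ P) ∨ ((Q → ~Q) → (Q ∨ Q))) → ~~((Q ↔ P) → P) = 1 → 2/3 = 2/3
((((P → P) ↔ ~Q) ↔ ((Q → P) → (P ∨ (P → P)))) ∨ (~(P ∨ P) ∨ P)) → ((~(P ∨ P) ∨ ((Q → ~Q) → (Q ∨ Q))) → ~~((Q ↔ P) → P)) = 2/3 → 2/3 = 1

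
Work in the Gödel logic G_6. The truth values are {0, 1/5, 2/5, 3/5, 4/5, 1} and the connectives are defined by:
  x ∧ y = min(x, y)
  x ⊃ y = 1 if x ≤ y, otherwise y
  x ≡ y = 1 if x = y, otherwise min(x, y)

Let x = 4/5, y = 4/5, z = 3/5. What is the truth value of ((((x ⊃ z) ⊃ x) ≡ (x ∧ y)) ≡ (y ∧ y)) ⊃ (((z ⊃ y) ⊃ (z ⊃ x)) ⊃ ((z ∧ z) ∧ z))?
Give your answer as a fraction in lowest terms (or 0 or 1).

3/5

x ⊃ z = 4/5 ⊃ 3/5 = 3/5
(x ⊃ z) ⊃ x = 3/5 ⊃ 4/5 = 1
x ∧ y = 4/5 ∧ 4/5 = 4/5
((x ⊃ z) ⊃ x) ≡ (x ∧ y) = 1 ≡ 4/5 = 4/5
y ∧ y = 4/5 ∧ 4/5 = 4/5
(((x ⊃ z) ⊃ x) ≡ (x ∧ y)) ≡ (y ∧ y) = 4/5 ≡ 4/5 = 1
z ⊃ y = 3/5 ⊃ 4/5 = 1
z ⊃ x = 3/5 ⊃ 4/5 = 1
(z ⊃ y) ⊃ (z ⊃ x) = 1 ⊃ 1 = 1
z ∧ z = 3/5 ∧ 3/5 = 3/5
(z ∧ z) ∧ z = 3/5 ∧ 3/5 = 3/5
((z ⊃ y) ⊃ (z ⊃ x)) ⊃ ((z ∧ z) ∧ z) = 1 ⊃ 3/5 = 3/5
((((x ⊃ z) ⊃ x) ≡ (x ∧ y)) ≡ (y ∧ y)) ⊃ (((z ⊃ y) ⊃ (z ⊃ x)) ⊃ ((z ∧ z) ∧ z)) = 1 ⊃ 3/5 = 3/5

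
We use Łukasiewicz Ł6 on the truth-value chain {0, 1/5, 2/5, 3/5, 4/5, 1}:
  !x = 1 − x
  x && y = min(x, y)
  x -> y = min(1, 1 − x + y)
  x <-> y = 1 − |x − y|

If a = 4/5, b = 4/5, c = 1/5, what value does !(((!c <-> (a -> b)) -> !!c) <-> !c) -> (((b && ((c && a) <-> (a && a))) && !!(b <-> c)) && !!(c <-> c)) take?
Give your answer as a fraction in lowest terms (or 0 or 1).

!c = !1/5 = 4/5
a -> b = 4/5 -> 4/5 = 1
!c <-> (a -> b) = 4/5 <-> 1 = 4/5
!c = !1/5 = 4/5
!!c = !4/5 = 1/5
(!c <-> (a -> b)) -> !!c = 4/5 -> 1/5 = 2/5
!c = !1/5 = 4/5
((!c <-> (a -> b)) -> !!c) <-> !c = 2/5 <-> 4/5 = 3/5
!(((!c <-> (a -> b)) -> !!c) <-> !c) = !3/5 = 2/5
c && a = 1/5 && 4/5 = 1/5
a && a = 4/5 && 4/5 = 4/5
(c && a) <-> (a && a) = 1/5 <-> 4/5 = 2/5
b && ((c && a) <-> (a && a)) = 4/5 && 2/5 = 2/5
b <-> c = 4/5 <-> 1/5 = 2/5
!(b <-> c) = !2/5 = 3/5
!!(b <-> c) = !3/5 = 2/5
(b && ((c && a) <-> (a && a))) && !!(b <-> c) = 2/5 && 2/5 = 2/5
c <-> c = 1/5 <-> 1/5 = 1
!(c <-> c) = !1 = 0
!!(c <-> c) = !0 = 1
((b && ((c && a) <-> (a && a))) && !!(b <-> c)) && !!(c <-> c) = 2/5 && 1 = 2/5
!(((!c <-> (a -> b)) -> !!c) <-> !c) -> (((b && ((c && a) <-> (a && a))) && !!(b <-> c)) && !!(c <-> c)) = 2/5 -> 2/5 = 1

1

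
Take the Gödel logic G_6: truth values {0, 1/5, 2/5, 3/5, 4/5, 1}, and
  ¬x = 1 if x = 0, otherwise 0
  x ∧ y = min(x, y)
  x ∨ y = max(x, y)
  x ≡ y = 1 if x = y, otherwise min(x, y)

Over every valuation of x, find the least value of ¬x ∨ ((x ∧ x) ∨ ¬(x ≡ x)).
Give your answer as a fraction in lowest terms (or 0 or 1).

1/5

Take x = 1/5:
¬x = ¬1/5 = 0
x ∧ x = 1/5 ∧ 1/5 = 1/5
x ≡ x = 1/5 ≡ 1/5 = 1
¬(x ≡ x) = ¬1 = 0
(x ∧ x) ∨ ¬(x ≡ x) = 1/5 ∨ 0 = 1/5
¬x ∨ ((x ∧ x) ∨ ¬(x ≡ x)) = 0 ∨ 1/5 = 1/5
No assignment yields a value below 1/5, so this is the minimum.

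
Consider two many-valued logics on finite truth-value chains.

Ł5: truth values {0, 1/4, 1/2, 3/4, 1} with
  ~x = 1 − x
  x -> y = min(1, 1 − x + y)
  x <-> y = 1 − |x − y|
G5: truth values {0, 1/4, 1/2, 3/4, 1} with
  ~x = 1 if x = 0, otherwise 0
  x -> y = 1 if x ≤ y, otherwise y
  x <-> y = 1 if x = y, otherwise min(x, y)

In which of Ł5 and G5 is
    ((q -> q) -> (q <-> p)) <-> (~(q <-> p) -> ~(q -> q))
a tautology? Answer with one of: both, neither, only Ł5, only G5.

only Ł5

In Ł5: every assignment gives 1 — tautology.
In G5: at p = 1/4, q = 1/2 the value is 1/4 — not a tautology.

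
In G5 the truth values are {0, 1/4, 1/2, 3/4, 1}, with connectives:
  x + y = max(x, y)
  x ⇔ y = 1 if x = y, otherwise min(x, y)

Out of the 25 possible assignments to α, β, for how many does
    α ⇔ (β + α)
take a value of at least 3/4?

16

value 1: 15 assignments (counts)
value 3/4: 1 assignment (counts)
value 1/2: 2 assignments
value 1/4: 3 assignments
value 0: 4 assignments
So 16 of the 25 assignments meet the threshold.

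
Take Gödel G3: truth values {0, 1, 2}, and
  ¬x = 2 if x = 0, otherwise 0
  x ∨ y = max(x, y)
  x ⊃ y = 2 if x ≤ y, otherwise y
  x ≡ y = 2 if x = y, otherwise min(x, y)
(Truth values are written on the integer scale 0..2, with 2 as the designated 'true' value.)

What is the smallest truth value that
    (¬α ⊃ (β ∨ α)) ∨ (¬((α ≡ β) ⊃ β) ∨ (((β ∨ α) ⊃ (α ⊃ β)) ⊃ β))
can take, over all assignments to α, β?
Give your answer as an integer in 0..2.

1

Take α = 0, β = 1:
¬α = ¬0 = 2
β ∨ α = 1 ∨ 0 = 1
¬α ⊃ (β ∨ α) = 2 ⊃ 1 = 1
α ≡ β = 0 ≡ 1 = 0
(α ≡ β) ⊃ β = 0 ⊃ 1 = 2
¬((α ≡ β) ⊃ β) = ¬2 = 0
β ∨ α = 1 ∨ 0 = 1
α ⊃ β = 0 ⊃ 1 = 2
(β ∨ α) ⊃ (α ⊃ β) = 1 ⊃ 2 = 2
((β ∨ α) ⊃ (α ⊃ β)) ⊃ β = 2 ⊃ 1 = 1
¬((α ≡ β) ⊃ β) ∨ (((β ∨ α) ⊃ (α ⊃ β)) ⊃ β) = 0 ∨ 1 = 1
(¬α ⊃ (β ∨ α)) ∨ (¬((α ≡ β) ⊃ β) ∨ (((β ∨ α) ⊃ (α ⊃ β)) ⊃ β)) = 1 ∨ 1 = 1
No assignment yields a value below 1, so this is the minimum.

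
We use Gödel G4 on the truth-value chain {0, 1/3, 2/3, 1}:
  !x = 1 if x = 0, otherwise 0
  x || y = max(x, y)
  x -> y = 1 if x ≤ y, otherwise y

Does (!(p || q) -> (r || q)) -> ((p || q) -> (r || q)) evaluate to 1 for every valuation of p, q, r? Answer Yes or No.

No

Counterexample: take p = 1/3, q = 0, r = 0.
p || q = 1/3 || 0 = 1/3
!(p || q) = !1/3 = 0
r || q = 0 || 0 = 0
!(p || q) -> (r || q) = 0 -> 0 = 1
p || q = 1/3 || 0 = 1/3
r || q = 0 || 0 = 0
(p || q) -> (r || q) = 1/3 -> 0 = 0
(!(p || q) -> (r || q)) -> ((p || q) -> (r || q)) = 1 -> 0 = 0
This gives 0 ≠ 1.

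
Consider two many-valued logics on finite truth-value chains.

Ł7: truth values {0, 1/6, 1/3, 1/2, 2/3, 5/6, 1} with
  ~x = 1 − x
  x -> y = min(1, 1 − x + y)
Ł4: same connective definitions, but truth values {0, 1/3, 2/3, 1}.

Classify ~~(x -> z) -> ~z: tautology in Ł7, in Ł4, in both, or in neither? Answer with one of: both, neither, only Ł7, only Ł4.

In Ł7: at x = 0, z = 1/6 the value is 5/6 — not a tautology.
In Ł4: at x = 0, z = 1/3 the value is 2/3 — not a tautology.

neither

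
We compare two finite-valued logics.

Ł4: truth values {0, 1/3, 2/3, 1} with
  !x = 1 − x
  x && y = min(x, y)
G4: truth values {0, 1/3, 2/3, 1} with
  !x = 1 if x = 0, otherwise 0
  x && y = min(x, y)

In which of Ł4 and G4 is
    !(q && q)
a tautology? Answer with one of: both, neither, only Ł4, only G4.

neither

In Ł4: at q = 1/3 the value is 2/3 — not a tautology.
In G4: at q = 1/3 the value is 0 — not a tautology.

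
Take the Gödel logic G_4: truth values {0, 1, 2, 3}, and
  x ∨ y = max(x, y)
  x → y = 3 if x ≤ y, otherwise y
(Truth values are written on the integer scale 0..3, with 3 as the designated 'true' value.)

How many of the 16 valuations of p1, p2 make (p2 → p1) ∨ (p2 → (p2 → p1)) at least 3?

p1 = 0, p2 = 0 ↦ 3  ≥
p1 = 0, p2 = 1 ↦ 0  <
p1 = 0, p2 = 2 ↦ 0  <
p1 = 0, p2 = 3 ↦ 0  <
p1 = 1, p2 = 0 ↦ 3  ≥
p1 = 1, p2 = 1 ↦ 3  ≥
p1 = 1, p2 = 2 ↦ 1  <
p1 = 1, p2 = 3 ↦ 1  <
p1 = 2, p2 = 0 ↦ 3  ≥
p1 = 2, p2 = 1 ↦ 3  ≥
p1 = 2, p2 = 2 ↦ 3  ≥
p1 = 2, p2 = 3 ↦ 2  <
p1 = 3, p2 = 0 ↦ 3  ≥
p1 = 3, p2 = 1 ↦ 3  ≥
p1 = 3, p2 = 2 ↦ 3  ≥
p1 = 3, p2 = 3 ↦ 3  ≥
So 10 of the 16 assignments meet the threshold.

10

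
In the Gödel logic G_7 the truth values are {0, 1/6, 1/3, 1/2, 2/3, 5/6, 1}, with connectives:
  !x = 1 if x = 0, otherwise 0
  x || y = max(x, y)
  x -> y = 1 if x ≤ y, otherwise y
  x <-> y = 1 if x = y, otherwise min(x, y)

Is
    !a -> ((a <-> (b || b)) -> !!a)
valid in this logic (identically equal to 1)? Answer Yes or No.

No

Counterexample: take a = 0, b = 0.
!a = !0 = 1
b || b = 0 || 0 = 0
a <-> (b || b) = 0 <-> 0 = 1
!a = !0 = 1
!!a = !1 = 0
(a <-> (b || b)) -> !!a = 1 -> 0 = 0
!a -> ((a <-> (b || b)) -> !!a) = 1 -> 0 = 0
This gives 0 ≠ 1.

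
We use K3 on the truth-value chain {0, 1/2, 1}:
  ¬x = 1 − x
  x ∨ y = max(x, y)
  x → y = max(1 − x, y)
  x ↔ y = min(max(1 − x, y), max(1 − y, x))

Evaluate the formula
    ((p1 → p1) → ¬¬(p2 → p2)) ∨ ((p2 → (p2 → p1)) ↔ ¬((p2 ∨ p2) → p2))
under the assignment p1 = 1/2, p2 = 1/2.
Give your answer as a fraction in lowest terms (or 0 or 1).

p1 → p1 = 1/2 → 1/2 = 1/2
p2 → p2 = 1/2 → 1/2 = 1/2
¬(p2 → p2) = ¬1/2 = 1/2
¬¬(p2 → p2) = ¬1/2 = 1/2
(p1 → p1) → ¬¬(p2 → p2) = 1/2 → 1/2 = 1/2
p2 → p1 = 1/2 → 1/2 = 1/2
p2 → (p2 → p1) = 1/2 → 1/2 = 1/2
p2 ∨ p2 = 1/2 ∨ 1/2 = 1/2
(p2 ∨ p2) → p2 = 1/2 → 1/2 = 1/2
¬((p2 ∨ p2) → p2) = ¬1/2 = 1/2
(p2 → (p2 → p1)) ↔ ¬((p2 ∨ p2) → p2) = 1/2 ↔ 1/2 = 1/2
((p1 → p1) → ¬¬(p2 → p2)) ∨ ((p2 → (p2 → p1)) ↔ ¬((p2 ∨ p2) → p2)) = 1/2 ∨ 1/2 = 1/2

1/2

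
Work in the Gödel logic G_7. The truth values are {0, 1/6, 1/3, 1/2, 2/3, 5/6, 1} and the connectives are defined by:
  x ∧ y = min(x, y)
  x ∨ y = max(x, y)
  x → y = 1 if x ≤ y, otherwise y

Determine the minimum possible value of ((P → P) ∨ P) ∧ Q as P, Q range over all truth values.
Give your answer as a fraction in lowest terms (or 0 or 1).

0

Take P = 0, Q = 0:
P → P = 0 → 0 = 1
(P → P) ∨ P = 1 ∨ 0 = 1
((P → P) ∨ P) ∧ Q = 1 ∧ 0 = 0
No assignment yields a value below 0, so this is the minimum.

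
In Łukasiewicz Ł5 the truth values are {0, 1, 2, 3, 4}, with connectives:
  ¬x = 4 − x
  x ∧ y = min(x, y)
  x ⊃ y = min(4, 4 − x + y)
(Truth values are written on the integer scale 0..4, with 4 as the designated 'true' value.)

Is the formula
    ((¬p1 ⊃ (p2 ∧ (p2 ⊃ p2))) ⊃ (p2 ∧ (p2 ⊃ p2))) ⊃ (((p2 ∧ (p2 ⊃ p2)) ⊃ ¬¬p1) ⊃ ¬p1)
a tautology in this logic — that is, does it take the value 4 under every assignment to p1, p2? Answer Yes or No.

No

Counterexample: take p1 = 3, p2 = 2.
¬p1 = ¬3 = 1
p2 ⊃ p2 = 2 ⊃ 2 = 4
p2 ∧ (p2 ⊃ p2) = 2 ∧ 4 = 2
¬p1 ⊃ (p2 ∧ (p2 ⊃ p2)) = 1 ⊃ 2 = 4
p2 ⊃ p2 = 2 ⊃ 2 = 4
p2 ∧ (p2 ⊃ p2) = 2 ∧ 4 = 2
(¬p1 ⊃ (p2 ∧ (p2 ⊃ p2))) ⊃ (p2 ∧ (p2 ⊃ p2)) = 4 ⊃ 2 = 2
p2 ⊃ p2 = 2 ⊃ 2 = 4
p2 ∧ (p2 ⊃ p2) = 2 ∧ 4 = 2
¬p1 = ¬3 = 1
¬¬p1 = ¬1 = 3
(p2 ∧ (p2 ⊃ p2)) ⊃ ¬¬p1 = 2 ⊃ 3 = 4
¬p1 = ¬3 = 1
((p2 ∧ (p2 ⊃ p2)) ⊃ ¬¬p1) ⊃ ¬p1 = 4 ⊃ 1 = 1
((¬p1 ⊃ (p2 ∧ (p2 ⊃ p2))) ⊃ (p2 ∧ (p2 ⊃ p2))) ⊃ (((p2 ∧ (p2 ⊃ p2)) ⊃ ¬¬p1) ⊃ ¬p1) = 2 ⊃ 1 = 3
This gives 3 ≠ 4.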